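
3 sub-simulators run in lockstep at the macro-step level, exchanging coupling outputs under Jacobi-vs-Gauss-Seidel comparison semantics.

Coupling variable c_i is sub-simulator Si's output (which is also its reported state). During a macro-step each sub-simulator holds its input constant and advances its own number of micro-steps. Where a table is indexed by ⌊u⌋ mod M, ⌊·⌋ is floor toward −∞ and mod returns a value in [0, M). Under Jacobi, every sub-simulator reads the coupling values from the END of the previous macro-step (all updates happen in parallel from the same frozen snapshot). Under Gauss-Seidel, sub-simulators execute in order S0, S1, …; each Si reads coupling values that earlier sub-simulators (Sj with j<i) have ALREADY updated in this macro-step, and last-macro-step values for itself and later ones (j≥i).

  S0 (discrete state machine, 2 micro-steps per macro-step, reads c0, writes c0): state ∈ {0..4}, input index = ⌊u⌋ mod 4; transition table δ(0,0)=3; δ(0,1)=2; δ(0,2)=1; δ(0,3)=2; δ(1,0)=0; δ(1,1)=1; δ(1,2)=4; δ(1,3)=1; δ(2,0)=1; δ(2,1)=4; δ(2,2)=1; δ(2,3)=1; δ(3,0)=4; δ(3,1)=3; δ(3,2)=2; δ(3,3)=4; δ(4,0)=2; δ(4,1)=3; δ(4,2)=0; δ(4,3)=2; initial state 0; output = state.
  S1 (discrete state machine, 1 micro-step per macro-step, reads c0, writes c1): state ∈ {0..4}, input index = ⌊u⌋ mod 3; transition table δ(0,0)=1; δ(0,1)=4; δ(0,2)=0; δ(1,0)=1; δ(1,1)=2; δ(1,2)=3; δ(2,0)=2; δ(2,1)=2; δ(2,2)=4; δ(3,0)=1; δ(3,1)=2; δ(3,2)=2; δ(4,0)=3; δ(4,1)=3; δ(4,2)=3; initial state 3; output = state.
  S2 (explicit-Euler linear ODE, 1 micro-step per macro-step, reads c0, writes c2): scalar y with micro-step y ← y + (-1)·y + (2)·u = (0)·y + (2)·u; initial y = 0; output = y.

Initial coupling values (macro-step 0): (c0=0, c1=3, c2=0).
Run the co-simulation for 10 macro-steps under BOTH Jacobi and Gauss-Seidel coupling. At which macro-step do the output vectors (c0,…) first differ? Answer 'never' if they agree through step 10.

[Jacobi] macro 1: S0 reads c0=0 → after 2×micro: 4; S1 reads c0=0 → after 1×micro: 1; S2 reads c0=0 → after 1×micro: 0 ⇒ (c0=4, c1=1, c2=0)
[Jacobi] macro 2: S0 reads c0=4 → after 2×micro: 1; S1 reads c0=4 → after 1×micro: 2; S2 reads c0=4 → after 1×micro: 8 ⇒ (c0=1, c1=2, c2=8)
[Jacobi] macro 3: S0 reads c0=1 → after 2×micro: 1; S1 reads c0=1 → after 1×micro: 2; S2 reads c0=1 → after 1×micro: 2 ⇒ (c0=1, c1=2, c2=2)
[Jacobi] macro 4: S0 reads c0=1 → after 2×micro: 1; S1 reads c0=1 → after 1×micro: 2; S2 reads c0=1 → after 1×micro: 2 ⇒ (c0=1, c1=2, c2=2)
[Jacobi] macro 5: S0 reads c0=1 → after 2×micro: 1; S1 reads c0=1 → after 1×micro: 2; S2 reads c0=1 → after 1×micro: 2 ⇒ (c0=1, c1=2, c2=2)
[Jacobi] macro 6: S0 reads c0=1 → after 2×micro: 1; S1 reads c0=1 → after 1×micro: 2; S2 reads c0=1 → after 1×micro: 2 ⇒ (c0=1, c1=2, c2=2)
[Jacobi] macro 7: S0 reads c0=1 → after 2×micro: 1; S1 reads c0=1 → after 1×micro: 2; S2 reads c0=1 → after 1×micro: 2 ⇒ (c0=1, c1=2, c2=2)
[Jacobi] macro 8: S0 reads c0=1 → after 2×micro: 1; S1 reads c0=1 → after 1×micro: 2; S2 reads c0=1 → after 1×micro: 2 ⇒ (c0=1, c1=2, c2=2)
[Jacobi] macro 9: S0 reads c0=1 → after 2×micro: 1; S1 reads c0=1 → after 1×micro: 2; S2 reads c0=1 → after 1×micro: 2 ⇒ (c0=1, c1=2, c2=2)
[Jacobi] macro 10: S0 reads c0=1 → after 2×micro: 1; S1 reads c0=1 → after 1×micro: 2; S2 reads c0=1 → after 1×micro: 2 ⇒ (c0=1, c1=2, c2=2)
[Gauss-Seidel] macro 1: S0 reads c0=0 → after 2×micro: 4; S1 reads c0=4 → after 1×micro: 2; S2 reads c0=4 → after 1×micro: 8 ⇒ (c0=4, c1=2, c2=8)
[Gauss-Seidel] macro 2: S0 reads c0=4 → after 2×micro: 1; S1 reads c0=1 → after 1×micro: 2; S2 reads c0=1 → after 1×micro: 2 ⇒ (c0=1, c1=2, c2=2)
[Gauss-Seidel] macro 3: S0 reads c0=1 → after 2×micro: 1; S1 reads c0=1 → after 1×micro: 2; S2 reads c0=1 → after 1×micro: 2 ⇒ (c0=1, c1=2, c2=2)
[Gauss-Seidel] macro 4: S0 reads c0=1 → after 2×micro: 1; S1 reads c0=1 → after 1×micro: 2; S2 reads c0=1 → after 1×micro: 2 ⇒ (c0=1, c1=2, c2=2)
[Gauss-Seidel] macro 5: S0 reads c0=1 → after 2×micro: 1; S1 reads c0=1 → after 1×micro: 2; S2 reads c0=1 → after 1×micro: 2 ⇒ (c0=1, c1=2, c2=2)
[Gauss-Seidel] macro 6: S0 reads c0=1 → after 2×micro: 1; S1 reads c0=1 → after 1×micro: 2; S2 reads c0=1 → after 1×micro: 2 ⇒ (c0=1, c1=2, c2=2)
[Gauss-Seidel] macro 7: S0 reads c0=1 → after 2×micro: 1; S1 reads c0=1 → after 1×micro: 2; S2 reads c0=1 → after 1×micro: 2 ⇒ (c0=1, c1=2, c2=2)
[Gauss-Seidel] macro 8: S0 reads c0=1 → after 2×micro: 1; S1 reads c0=1 → after 1×micro: 2; S2 reads c0=1 → after 1×micro: 2 ⇒ (c0=1, c1=2, c2=2)
[Gauss-Seidel] macro 9: S0 reads c0=1 → after 2×micro: 1; S1 reads c0=1 → after 1×micro: 2; S2 reads c0=1 → after 1×micro: 2 ⇒ (c0=1, c1=2, c2=2)
[Gauss-Seidel] macro 10: S0 reads c0=1 → after 2×micro: 1; S1 reads c0=1 → after 1×micro: 2; S2 reads c0=1 → after 1×micro: 2 ⇒ (c0=1, c1=2, c2=2)

first divergence at macro-step: 1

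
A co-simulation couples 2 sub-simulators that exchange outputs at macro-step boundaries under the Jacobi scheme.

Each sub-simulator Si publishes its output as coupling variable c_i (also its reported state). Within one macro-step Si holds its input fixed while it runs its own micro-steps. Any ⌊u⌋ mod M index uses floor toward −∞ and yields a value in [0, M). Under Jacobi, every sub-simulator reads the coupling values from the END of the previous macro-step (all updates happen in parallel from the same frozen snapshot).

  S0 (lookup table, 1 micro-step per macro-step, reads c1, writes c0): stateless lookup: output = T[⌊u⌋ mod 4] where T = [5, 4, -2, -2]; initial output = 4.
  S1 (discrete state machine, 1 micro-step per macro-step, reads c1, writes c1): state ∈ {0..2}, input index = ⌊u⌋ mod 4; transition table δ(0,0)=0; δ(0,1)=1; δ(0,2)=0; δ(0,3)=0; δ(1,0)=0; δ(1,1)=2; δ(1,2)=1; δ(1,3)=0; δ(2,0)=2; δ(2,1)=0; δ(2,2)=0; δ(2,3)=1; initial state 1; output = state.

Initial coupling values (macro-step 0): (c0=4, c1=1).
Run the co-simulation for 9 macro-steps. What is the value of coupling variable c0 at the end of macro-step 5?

c0 at macro-step 5 = 5

macro 1: S0 reads c1=1 → after 1×micro: 4; S1 reads c1=1 → after 1×micro: 2 ⇒ (c0=4, c1=2)
macro 2: S0 reads c1=2 → after 1×micro: -2; S1 reads c1=2 → after 1×micro: 0 ⇒ (c0=-2, c1=0)
macro 3: S0 reads c1=0 → after 1×micro: 5; S1 reads c1=0 → after 1×micro: 0 ⇒ (c0=5, c1=0)
macro 4: S0 reads c1=0 → after 1×micro: 5; S1 reads c1=0 → after 1×micro: 0 ⇒ (c0=5, c1=0)
macro 5: S0 reads c1=0 → after 1×micro: 5; S1 reads c1=0 → after 1×micro: 0 ⇒ (c0=5, c1=0)
macro 6: S0 reads c1=0 → after 1×micro: 5; S1 reads c1=0 → after 1×micro: 0 ⇒ (c0=5, c1=0)
macro 7: S0 reads c1=0 → after 1×micro: 5; S1 reads c1=0 → after 1×micro: 0 ⇒ (c0=5, c1=0)
macro 8: S0 reads c1=0 → after 1×micro: 5; S1 reads c1=0 → after 1×micro: 0 ⇒ (c0=5, c1=0)
macro 9: S0 reads c1=0 → after 1×micro: 5; S1 reads c1=0 → after 1×micro: 0 ⇒ (c0=5, c1=0)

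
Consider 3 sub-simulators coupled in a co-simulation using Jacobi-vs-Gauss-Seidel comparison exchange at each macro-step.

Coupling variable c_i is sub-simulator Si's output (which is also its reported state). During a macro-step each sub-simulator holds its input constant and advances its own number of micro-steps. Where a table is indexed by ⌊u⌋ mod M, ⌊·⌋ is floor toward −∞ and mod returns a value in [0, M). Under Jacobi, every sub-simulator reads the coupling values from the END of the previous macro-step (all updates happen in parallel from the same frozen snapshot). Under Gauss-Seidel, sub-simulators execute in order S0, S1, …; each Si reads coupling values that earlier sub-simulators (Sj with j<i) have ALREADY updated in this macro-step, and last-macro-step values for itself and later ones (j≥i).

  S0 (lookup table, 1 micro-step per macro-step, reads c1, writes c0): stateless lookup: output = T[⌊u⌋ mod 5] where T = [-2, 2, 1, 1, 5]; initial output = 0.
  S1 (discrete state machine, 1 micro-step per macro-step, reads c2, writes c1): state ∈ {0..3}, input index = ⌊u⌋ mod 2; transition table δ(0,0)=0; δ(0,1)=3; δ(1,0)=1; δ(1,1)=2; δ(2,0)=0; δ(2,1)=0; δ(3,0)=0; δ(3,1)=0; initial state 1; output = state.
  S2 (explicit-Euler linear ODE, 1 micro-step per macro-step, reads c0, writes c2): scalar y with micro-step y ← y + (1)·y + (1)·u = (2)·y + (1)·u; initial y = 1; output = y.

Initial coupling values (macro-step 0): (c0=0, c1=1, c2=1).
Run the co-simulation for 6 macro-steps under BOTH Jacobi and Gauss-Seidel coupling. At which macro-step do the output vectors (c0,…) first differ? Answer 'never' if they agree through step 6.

first divergence at macro-step: 1

[Jacobi] macro 1: S0 reads c1=1 → after 1×micro: 2; S1 reads c2=1 → after 1×micro: 2; S2 reads c0=0 → after 1×micro: 2 ⇒ (c0=2, c1=2, c2=2)
[Jacobi] macro 2: S0 reads c1=2 → after 1×micro: 1; S1 reads c2=2 → after 1×micro: 0; S2 reads c0=2 → after 1×micro: 6 ⇒ (c0=1, c1=0, c2=6)
[Jacobi] macro 3: S0 reads c1=0 → after 1×micro: -2; S1 reads c2=6 → after 1×micro: 0; S2 reads c0=1 → after 1×micro: 13 ⇒ (c0=-2, c1=0, c2=13)
[Jacobi] macro 4: S0 reads c1=0 → after 1×micro: -2; S1 reads c2=13 → after 1×micro: 3; S2 reads c0=-2 → after 1×micro: 24 ⇒ (c0=-2, c1=3, c2=24)
[Jacobi] macro 5: S0 reads c1=3 → after 1×micro: 1; S1 reads c2=24 → after 1×micro: 0; S2 reads c0=-2 → after 1×micro: 46 ⇒ (c0=1, c1=0, c2=46)
[Jacobi] macro 6: S0 reads c1=0 → after 1×micro: -2; S1 reads c2=46 → after 1×micro: 0; S2 reads c0=1 → after 1×micro: 93 ⇒ (c0=-2, c1=0, c2=93)
[Gauss-Seidel] macro 1: S0 reads c1=1 → after 1×micro: 2; S1 reads c2=1 → after 1×micro: 2; S2 reads c0=2 → after 1×micro: 4 ⇒ (c0=2, c1=2, c2=4)
[Gauss-Seidel] macro 2: S0 reads c1=2 → after 1×micro: 1; S1 reads c2=4 → after 1×micro: 0; S2 reads c0=1 → after 1×micro: 9 ⇒ (c0=1, c1=0, c2=9)
[Gauss-Seidel] macro 3: S0 reads c1=0 → after 1×micro: -2; S1 reads c2=9 → after 1×micro: 3; S2 reads c0=-2 → after 1×micro: 16 ⇒ (c0=-2, c1=3, c2=16)
[Gauss-Seidel] macro 4: S0 reads c1=3 → after 1×micro: 1; S1 reads c2=16 → after 1×micro: 0; S2 reads c0=1 → after 1×micro: 33 ⇒ (c0=1, c1=0, c2=33)
[Gauss-Seidel] macro 5: S0 reads c1=0 → after 1×micro: -2; S1 reads c2=33 → after 1×micro: 3; S2 reads c0=-2 → after 1×micro: 64 ⇒ (c0=-2, c1=3, c2=64)
[Gauss-Seidel] macro 6: S0 reads c1=3 → after 1×micro: 1; S1 reads c2=64 → after 1×micro: 0; S2 reads c0=1 → after 1×micro: 129 ⇒ (c0=1, c1=0, c2=129)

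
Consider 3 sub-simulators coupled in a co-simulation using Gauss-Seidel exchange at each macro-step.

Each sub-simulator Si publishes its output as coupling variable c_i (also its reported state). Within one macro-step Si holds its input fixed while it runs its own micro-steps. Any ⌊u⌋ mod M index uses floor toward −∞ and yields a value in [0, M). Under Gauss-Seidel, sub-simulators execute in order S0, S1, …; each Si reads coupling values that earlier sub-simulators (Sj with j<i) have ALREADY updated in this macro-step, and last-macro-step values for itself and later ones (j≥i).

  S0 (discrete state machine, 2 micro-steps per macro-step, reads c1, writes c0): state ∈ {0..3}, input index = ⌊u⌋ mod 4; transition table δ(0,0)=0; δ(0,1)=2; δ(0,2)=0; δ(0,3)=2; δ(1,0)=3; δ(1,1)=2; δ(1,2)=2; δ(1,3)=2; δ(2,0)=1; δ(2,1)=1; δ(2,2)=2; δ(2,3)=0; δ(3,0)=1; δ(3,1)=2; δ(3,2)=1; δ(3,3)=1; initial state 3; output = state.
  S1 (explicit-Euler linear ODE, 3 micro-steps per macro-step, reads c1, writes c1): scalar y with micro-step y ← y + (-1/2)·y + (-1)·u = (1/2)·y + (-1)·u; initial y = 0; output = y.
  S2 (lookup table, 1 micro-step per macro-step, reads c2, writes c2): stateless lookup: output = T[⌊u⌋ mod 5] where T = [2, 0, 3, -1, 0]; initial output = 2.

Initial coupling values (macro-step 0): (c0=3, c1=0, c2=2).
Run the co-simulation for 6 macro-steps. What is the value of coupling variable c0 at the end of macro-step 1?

macro 1: S0 reads c1=0 → after 2×micro: 3; S1 reads c1=0 → after 3×micro: 0; S2 reads c2=2 → after 1×micro: 3 ⇒ (c0=3, c1=0, c2=3)
macro 2: S0 reads c1=0 → after 2×micro: 3; S1 reads c1=0 → after 3×micro: 0; S2 reads c2=3 → after 1×micro: -1 ⇒ (c0=3, c1=0, c2=-1)
macro 3: S0 reads c1=0 → after 2×micro: 3; S1 reads c1=0 → after 3×micro: 0; S2 reads c2=-1 → after 1×micro: 0 ⇒ (c0=3, c1=0, c2=0)
macro 4: S0 reads c1=0 → after 2×micro: 3; S1 reads c1=0 → after 3×micro: 0; S2 reads c2=0 → after 1×micro: 2 ⇒ (c0=3, c1=0, c2=2)
macro 5: S0 reads c1=0 → after 2×micro: 3; S1 reads c1=0 → after 3×micro: 0; S2 reads c2=2 → after 1×micro: 3 ⇒ (c0=3, c1=0, c2=3)
macro 6: S0 reads c1=0 → after 2×micro: 3; S1 reads c1=0 → after 3×micro: 0; S2 reads c2=3 → after 1×micro: -1 ⇒ (c0=3, c1=0, c2=-1)

c0 at macro-step 1 = 3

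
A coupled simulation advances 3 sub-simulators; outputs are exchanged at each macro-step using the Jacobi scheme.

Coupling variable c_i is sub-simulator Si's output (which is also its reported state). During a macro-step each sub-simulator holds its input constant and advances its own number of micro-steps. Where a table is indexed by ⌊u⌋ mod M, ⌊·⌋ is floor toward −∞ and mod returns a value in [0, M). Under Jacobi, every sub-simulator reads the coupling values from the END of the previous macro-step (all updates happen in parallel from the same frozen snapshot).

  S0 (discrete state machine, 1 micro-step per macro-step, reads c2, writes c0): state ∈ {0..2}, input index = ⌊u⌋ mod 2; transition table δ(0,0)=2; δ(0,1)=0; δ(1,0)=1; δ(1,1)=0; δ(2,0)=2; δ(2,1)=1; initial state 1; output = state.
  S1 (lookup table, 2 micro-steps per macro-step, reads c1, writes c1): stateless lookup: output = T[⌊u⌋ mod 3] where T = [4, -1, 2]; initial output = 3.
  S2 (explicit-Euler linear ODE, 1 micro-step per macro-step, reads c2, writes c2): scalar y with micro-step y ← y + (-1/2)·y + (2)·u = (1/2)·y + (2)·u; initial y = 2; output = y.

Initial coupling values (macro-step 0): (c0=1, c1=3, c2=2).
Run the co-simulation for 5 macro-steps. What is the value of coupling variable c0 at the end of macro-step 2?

macro 1: S0 reads c2=2 → after 1×micro: 1; S1 reads c1=3 → after 2×micro: 4; S2 reads c2=2 → after 1×micro: 5 ⇒ (c0=1, c1=4, c2=5)
macro 2: S0 reads c2=5 → after 1×micro: 0; S1 reads c1=4 → after 2×micro: -1; S2 reads c2=5 → after 1×micro: 25/2 ⇒ (c0=0, c1=-1, c2=25/2)
macro 3: S0 reads c2=25/2 → after 1×micro: 2; S1 reads c1=-1 → after 2×micro: 2; S2 reads c2=25/2 → after 1×micro: 125/4 ⇒ (c0=2, c1=2, c2=125/4)
macro 4: S0 reads c2=125/4 → after 1×micro: 1; S1 reads c1=2 → after 2×micro: 2; S2 reads c2=125/4 → after 1×micro: 625/8 ⇒ (c0=1, c1=2, c2=625/8)
macro 5: S0 reads c2=625/8 → after 1×micro: 1; S1 reads c1=2 → after 2×micro: 2; S2 reads c2=625/8 → after 1×micro: 3125/16 ⇒ (c0=1, c1=2, c2=3125/16)

c0 at macro-step 2 = 0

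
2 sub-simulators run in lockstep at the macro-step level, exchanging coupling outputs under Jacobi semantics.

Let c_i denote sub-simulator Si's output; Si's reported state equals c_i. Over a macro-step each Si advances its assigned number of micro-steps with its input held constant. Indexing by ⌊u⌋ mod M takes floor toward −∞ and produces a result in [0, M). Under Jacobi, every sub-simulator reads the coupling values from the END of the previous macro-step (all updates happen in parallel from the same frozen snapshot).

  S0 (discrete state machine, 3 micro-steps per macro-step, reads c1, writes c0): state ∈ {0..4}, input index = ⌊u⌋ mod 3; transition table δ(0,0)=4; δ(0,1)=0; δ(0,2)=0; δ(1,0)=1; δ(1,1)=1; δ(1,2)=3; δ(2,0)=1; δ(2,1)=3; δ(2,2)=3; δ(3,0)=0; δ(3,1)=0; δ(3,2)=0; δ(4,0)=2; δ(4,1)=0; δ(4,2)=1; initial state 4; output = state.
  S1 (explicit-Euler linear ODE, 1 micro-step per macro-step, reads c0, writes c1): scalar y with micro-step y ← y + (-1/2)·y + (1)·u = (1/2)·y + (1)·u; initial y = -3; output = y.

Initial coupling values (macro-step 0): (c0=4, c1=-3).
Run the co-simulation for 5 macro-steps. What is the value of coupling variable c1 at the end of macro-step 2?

c1 at macro-step 2 = 9/4

macro 1: S0 reads c1=-3 → after 3×micro: 1; S1 reads c0=4 → after 1×micro: 5/2 ⇒ (c0=1, c1=5/2)
macro 2: S0 reads c1=5/2 → after 3×micro: 0; S1 reads c0=1 → after 1×micro: 9/4 ⇒ (c0=0, c1=9/4)
macro 3: S0 reads c1=9/4 → after 3×micro: 0; S1 reads c0=0 → after 1×micro: 9/8 ⇒ (c0=0, c1=9/8)
macro 4: S0 reads c1=9/8 → after 3×micro: 0; S1 reads c0=0 → after 1×micro: 9/16 ⇒ (c0=0, c1=9/16)
macro 5: S0 reads c1=9/16 → after 3×micro: 1; S1 reads c0=0 → after 1×micro: 9/32 ⇒ (c0=1, c1=9/32)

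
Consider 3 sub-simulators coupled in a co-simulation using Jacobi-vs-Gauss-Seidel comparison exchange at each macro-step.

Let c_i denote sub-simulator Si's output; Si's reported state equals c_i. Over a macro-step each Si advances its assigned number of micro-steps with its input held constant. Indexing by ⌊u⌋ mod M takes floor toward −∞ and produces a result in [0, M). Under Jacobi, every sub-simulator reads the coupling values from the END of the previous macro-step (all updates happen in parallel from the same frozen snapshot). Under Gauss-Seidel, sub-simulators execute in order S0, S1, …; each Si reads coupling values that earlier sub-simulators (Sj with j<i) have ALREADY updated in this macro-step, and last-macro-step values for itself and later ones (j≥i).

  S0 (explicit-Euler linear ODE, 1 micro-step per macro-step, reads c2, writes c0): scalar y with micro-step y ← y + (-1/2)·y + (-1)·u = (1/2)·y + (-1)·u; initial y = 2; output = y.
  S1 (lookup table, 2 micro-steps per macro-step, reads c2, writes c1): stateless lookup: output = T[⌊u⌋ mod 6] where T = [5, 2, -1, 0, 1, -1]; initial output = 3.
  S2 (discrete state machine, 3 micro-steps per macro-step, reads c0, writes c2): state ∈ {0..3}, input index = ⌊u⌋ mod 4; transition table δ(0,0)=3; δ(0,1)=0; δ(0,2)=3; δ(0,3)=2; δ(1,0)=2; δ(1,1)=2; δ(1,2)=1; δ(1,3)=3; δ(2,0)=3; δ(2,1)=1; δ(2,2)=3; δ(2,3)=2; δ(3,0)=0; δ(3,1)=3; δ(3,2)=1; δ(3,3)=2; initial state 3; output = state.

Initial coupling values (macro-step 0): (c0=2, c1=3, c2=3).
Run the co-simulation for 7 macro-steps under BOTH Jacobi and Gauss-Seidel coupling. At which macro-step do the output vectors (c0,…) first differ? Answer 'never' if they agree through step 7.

[Jacobi] macro 1: S0 reads c2=3 → after 1×micro: -2; S1 reads c2=3 → after 2×micro: 0; S2 reads c0=2 → after 3×micro: 1 ⇒ (c0=-2, c1=0, c2=1)
[Jacobi] macro 2: S0 reads c2=1 → after 1×micro: -2; S1 reads c2=1 → after 2×micro: 2; S2 reads c0=-2 → after 3×micro: 1 ⇒ (c0=-2, c1=2, c2=1)
[Jacobi] macro 3: S0 reads c2=1 → after 1×micro: -2; S1 reads c2=1 → after 2×micro: 2; S2 reads c0=-2 → after 3×micro: 1 ⇒ (c0=-2, c1=2, c2=1)
[Jacobi] macro 4: S0 reads c2=1 → after 1×micro: -2; S1 reads c2=1 → after 2×micro: 2; S2 reads c0=-2 → after 3×micro: 1 ⇒ (c0=-2, c1=2, c2=1)
[Jacobi] macro 5: S0 reads c2=1 → after 1×micro: -2; S1 reads c2=1 → after 2×micro: 2; S2 reads c0=-2 → after 3×micro: 1 ⇒ (c0=-2, c1=2, c2=1)
[Jacobi] macro 6: S0 reads c2=1 → after 1×micro: -2; S1 reads c2=1 → after 2×micro: 2; S2 reads c0=-2 → after 3×micro: 1 ⇒ (c0=-2, c1=2, c2=1)
[Jacobi] macro 7: S0 reads c2=1 → after 1×micro: -2; S1 reads c2=1 → after 2×micro: 2; S2 reads c0=-2 → after 3×micro: 1 ⇒ (c0=-2, c1=2, c2=1)
[Gauss-Seidel] macro 1: S0 reads c2=3 → after 1×micro: -2; S1 reads c2=3 → after 2×micro: 0; S2 reads c0=-2 → after 3×micro: 1 ⇒ (c0=-2, c1=0, c2=1)
[Gauss-Seidel] macro 2: S0 reads c2=1 → after 1×micro: -2; S1 reads c2=1 → after 2×micro: 2; S2 reads c0=-2 → after 3×micro: 1 ⇒ (c0=-2, c1=2, c2=1)
[Gauss-Seidel] macro 3: S0 reads c2=1 → after 1×micro: -2; S1 reads c2=1 → after 2×micro: 2; S2 reads c0=-2 → after 3×micro: 1 ⇒ (c0=-2, c1=2, c2=1)
[Gauss-Seidel] macro 4: S0 reads c2=1 → after 1×micro: -2; S1 reads c2=1 → after 2×micro: 2; S2 reads c0=-2 → after 3×micro: 1 ⇒ (c0=-2, c1=2, c2=1)
[Gauss-Seidel] macro 5: S0 reads c2=1 → after 1×micro: -2; S1 reads c2=1 → after 2×micro: 2; S2 reads c0=-2 → after 3×micro: 1 ⇒ (c0=-2, c1=2, c2=1)
[Gauss-Seidel] macro 6: S0 reads c2=1 → after 1×micro: -2; S1 reads c2=1 → after 2×micro: 2; S2 reads c0=-2 → after 3×micro: 1 ⇒ (c0=-2, c1=2, c2=1)
[Gauss-Seidel] macro 7: S0 reads c2=1 → after 1×micro: -2; S1 reads c2=1 → after 2×micro: 2; S2 reads c0=-2 → after 3×micro: 1 ⇒ (c0=-2, c1=2, c2=1)

first divergence at macro-step: never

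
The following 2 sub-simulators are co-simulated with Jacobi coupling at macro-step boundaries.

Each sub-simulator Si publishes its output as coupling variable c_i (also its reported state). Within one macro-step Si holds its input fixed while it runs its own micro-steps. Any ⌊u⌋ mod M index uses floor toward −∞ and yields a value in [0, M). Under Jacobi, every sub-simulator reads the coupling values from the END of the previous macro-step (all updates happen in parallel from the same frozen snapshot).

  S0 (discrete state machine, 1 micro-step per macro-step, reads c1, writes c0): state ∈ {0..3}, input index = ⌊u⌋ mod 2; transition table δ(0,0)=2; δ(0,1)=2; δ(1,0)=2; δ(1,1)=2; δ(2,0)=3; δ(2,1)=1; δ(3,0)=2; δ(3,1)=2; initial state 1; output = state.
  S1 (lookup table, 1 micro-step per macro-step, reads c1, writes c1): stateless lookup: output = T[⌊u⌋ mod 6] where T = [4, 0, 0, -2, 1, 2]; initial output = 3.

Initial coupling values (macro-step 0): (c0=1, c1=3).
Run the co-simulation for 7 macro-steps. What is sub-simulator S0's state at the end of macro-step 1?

macro 1: S0 reads c1=3 → after 1×micro: 2; S1 reads c1=3 → after 1×micro: -2 ⇒ (c0=2, c1=-2)
macro 2: S0 reads c1=-2 → after 1×micro: 3; S1 reads c1=-2 → after 1×micro: 1 ⇒ (c0=3, c1=1)
macro 3: S0 reads c1=1 → after 1×micro: 2; S1 reads c1=1 → after 1×micro: 0 ⇒ (c0=2, c1=0)
macro 4: S0 reads c1=0 → after 1×micro: 3; S1 reads c1=0 → after 1×micro: 4 ⇒ (c0=3, c1=4)
macro 5: S0 reads c1=4 → after 1×micro: 2; S1 reads c1=4 → after 1×micro: 1 ⇒ (c0=2, c1=1)
macro 6: S0 reads c1=1 → after 1×micro: 1; S1 reads c1=1 → after 1×micro: 0 ⇒ (c0=1, c1=0)
macro 7: S0 reads c1=0 → after 1×micro: 2; S1 reads c1=0 → after 1×micro: 4 ⇒ (c0=2, c1=4)

S0 state at macro-step 1 = 2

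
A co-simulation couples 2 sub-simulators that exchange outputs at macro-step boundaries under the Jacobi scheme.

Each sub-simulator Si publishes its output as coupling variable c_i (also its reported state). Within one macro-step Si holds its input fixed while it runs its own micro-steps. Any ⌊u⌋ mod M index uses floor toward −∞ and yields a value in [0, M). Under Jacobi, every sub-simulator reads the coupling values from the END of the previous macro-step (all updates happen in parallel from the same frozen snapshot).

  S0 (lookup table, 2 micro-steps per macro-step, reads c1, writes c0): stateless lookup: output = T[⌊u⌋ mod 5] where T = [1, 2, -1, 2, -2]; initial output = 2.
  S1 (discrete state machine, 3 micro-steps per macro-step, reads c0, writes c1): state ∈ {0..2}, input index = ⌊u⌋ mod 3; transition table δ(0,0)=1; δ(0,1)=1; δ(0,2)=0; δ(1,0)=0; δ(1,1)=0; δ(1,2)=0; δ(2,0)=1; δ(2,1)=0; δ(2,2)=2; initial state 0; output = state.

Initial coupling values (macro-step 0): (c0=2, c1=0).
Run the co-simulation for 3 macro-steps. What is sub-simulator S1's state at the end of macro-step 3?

S1 state at macro-step 3 = 0

macro 1: S0 reads c1=0 → after 2×micro: 1; S1 reads c0=2 → after 3×micro: 0 ⇒ (c0=1, c1=0)
macro 2: S0 reads c1=0 → after 2×micro: 1; S1 reads c0=1 → after 3×micro: 1 ⇒ (c0=1, c1=1)
macro 3: S0 reads c1=1 → after 2×micro: 2; S1 reads c0=1 → after 3×micro: 0 ⇒ (c0=2, c1=0)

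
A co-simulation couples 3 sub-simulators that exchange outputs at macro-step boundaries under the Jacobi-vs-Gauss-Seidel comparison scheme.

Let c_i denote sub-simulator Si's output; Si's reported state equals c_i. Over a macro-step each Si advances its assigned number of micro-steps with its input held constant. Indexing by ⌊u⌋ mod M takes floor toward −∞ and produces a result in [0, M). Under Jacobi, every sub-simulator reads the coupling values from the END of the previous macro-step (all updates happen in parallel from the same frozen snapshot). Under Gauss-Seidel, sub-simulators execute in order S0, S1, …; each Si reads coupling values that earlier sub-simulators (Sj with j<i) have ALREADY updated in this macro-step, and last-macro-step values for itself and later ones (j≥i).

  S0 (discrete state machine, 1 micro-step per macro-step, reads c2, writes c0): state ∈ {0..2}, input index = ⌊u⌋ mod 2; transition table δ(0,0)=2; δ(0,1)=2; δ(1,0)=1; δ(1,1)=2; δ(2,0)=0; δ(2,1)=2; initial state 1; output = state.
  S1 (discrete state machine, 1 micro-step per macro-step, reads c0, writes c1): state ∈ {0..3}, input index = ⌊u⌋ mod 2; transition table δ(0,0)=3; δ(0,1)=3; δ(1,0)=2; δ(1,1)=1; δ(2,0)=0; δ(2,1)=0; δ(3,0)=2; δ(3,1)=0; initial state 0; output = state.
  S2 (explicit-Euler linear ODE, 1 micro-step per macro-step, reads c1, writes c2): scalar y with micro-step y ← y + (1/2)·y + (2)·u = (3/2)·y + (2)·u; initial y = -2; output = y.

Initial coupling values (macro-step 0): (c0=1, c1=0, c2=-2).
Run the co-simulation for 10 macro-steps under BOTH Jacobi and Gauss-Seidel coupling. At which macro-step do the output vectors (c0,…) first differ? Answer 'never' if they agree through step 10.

first divergence at macro-step: 1

[Jacobi] macro 1: S0 reads c2=-2 → after 1×micro: 1; S1 reads c0=1 → after 1×micro: 3; S2 reads c1=0 → after 1×micro: -3 ⇒ (c0=1, c1=3, c2=-3)
[Jacobi] macro 2: S0 reads c2=-3 → after 1×micro: 2; S1 reads c0=1 → after 1×micro: 0; S2 reads c1=3 → after 1×micro: 3/2 ⇒ (c0=2, c1=0, c2=3/2)
[Jacobi] macro 3: S0 reads c2=3/2 → after 1×micro: 2; S1 reads c0=2 → after 1×micro: 3; S2 reads c1=0 → after 1×micro: 9/4 ⇒ (c0=2, c1=3, c2=9/4)
[Jacobi] macro 4: S0 reads c2=9/4 → after 1×micro: 0; S1 reads c0=2 → after 1×micro: 2; S2 reads c1=3 → after 1×micro: 75/8 ⇒ (c0=0, c1=2, c2=75/8)
[Jacobi] macro 5: S0 reads c2=75/8 → after 1×micro: 2; S1 reads c0=0 → after 1×micro: 0; S2 reads c1=2 → after 1×micro: 289/16 ⇒ (c0=2, c1=0, c2=289/16)
[Jacobi] macro 6: S0 reads c2=289/16 → after 1×micro: 0; S1 reads c0=2 → after 1×micro: 3; S2 reads c1=0 → after 1×micro: 867/32 ⇒ (c0=0, c1=3, c2=867/32)
[Jacobi] macro 7: S0 reads c2=867/32 → after 1×micro: 2; S1 reads c0=0 → after 1×micro: 2; S2 reads c1=3 → after 1×micro: 2985/64 ⇒ (c0=2, c1=2, c2=2985/64)
[Jacobi] macro 8: S0 reads c2=2985/64 → after 1×micro: 0; S1 reads c0=2 → after 1×micro: 0; S2 reads c1=2 → after 1×micro: 9467/128 ⇒ (c0=0, c1=0, c2=9467/128)
[Jacobi] macro 9: S0 reads c2=9467/128 → after 1×micro: 2; S1 reads c0=0 → after 1×micro: 3; S2 reads c1=0 → after 1×micro: 28401/256 ⇒ (c0=2, c1=3, c2=28401/256)
[Jacobi] macro 10: S0 reads c2=28401/256 → after 1×micro: 0; S1 reads c0=2 → after 1×micro: 2; S2 reads c1=3 → after 1×micro: 88275/512 ⇒ (c0=0, c1=2, c2=88275/512)
[Gauss-Seidel] macro 1: S0 reads c2=-2 → after 1×micro: 1; S1 reads c0=1 → after 1×micro: 3; S2 reads c1=3 → after 1×micro: 3 ⇒ (c0=1, c1=3, c2=3)
[Gauss-Seidel] macro 2: S0 reads c2=3 → after 1×micro: 2; S1 reads c0=2 → after 1×micro: 2; S2 reads c1=2 → after 1×micro: 17/2 ⇒ (c0=2, c1=2, c2=17/2)
[Gauss-Seidel] macro 3: S0 reads c2=17/2 → after 1×micro: 0; S1 reads c0=0 → after 1×micro: 0; S2 reads c1=0 → after 1×micro: 51/4 ⇒ (c0=0, c1=0, c2=51/4)
[Gauss-Seidel] macro 4: S0 reads c2=51/4 → after 1×micro: 2; S1 reads c0=2 → after 1×micro: 3; S2 reads c1=3 → after 1×micro: 201/8 ⇒ (c0=2, c1=3, c2=201/8)
[Gauss-Seidel] macro 5: S0 reads c2=201/8 → after 1×micro: 2; S1 reads c0=2 → after 1×micro: 2; S2 reads c1=2 → after 1×micro: 667/16 ⇒ (c0=2, c1=2, c2=667/16)
[Gauss-Seidel] macro 6: S0 reads c2=667/16 → after 1×micro: 2; S1 reads c0=2 → after 1×micro: 0; S2 reads c1=0 → after 1×micro: 2001/32 ⇒ (c0=2, c1=0, c2=2001/32)
[Gauss-Seidel] macro 7: S0 reads c2=2001/32 → after 1×micro: 0; S1 reads c0=0 → after 1×micro: 3; S2 reads c1=3 → after 1×micro: 6387/64 ⇒ (c0=0, c1=3, c2=6387/64)
[Gauss-Seidel] macro 8: S0 reads c2=6387/64 → after 1×micro: 2; S1 reads c0=2 → after 1×micro: 2; S2 reads c1=2 → after 1×micro: 19673/128 ⇒ (c0=2, c1=2, c2=19673/128)
[Gauss-Seidel] macro 9: S0 reads c2=19673/128 → after 1×micro: 2; S1 reads c0=2 → after 1×micro: 0; S2 reads c1=0 → after 1×micro: 59019/256 ⇒ (c0=2, c1=0, c2=59019/256)
[Gauss-Seidel] macro 10: S0 reads c2=59019/256 → after 1×micro: 0; S1 reads c0=0 → after 1×micro: 3; S2 reads c1=3 → after 1×micro: 180129/512 ⇒ (c0=0, c1=3, c2=180129/512)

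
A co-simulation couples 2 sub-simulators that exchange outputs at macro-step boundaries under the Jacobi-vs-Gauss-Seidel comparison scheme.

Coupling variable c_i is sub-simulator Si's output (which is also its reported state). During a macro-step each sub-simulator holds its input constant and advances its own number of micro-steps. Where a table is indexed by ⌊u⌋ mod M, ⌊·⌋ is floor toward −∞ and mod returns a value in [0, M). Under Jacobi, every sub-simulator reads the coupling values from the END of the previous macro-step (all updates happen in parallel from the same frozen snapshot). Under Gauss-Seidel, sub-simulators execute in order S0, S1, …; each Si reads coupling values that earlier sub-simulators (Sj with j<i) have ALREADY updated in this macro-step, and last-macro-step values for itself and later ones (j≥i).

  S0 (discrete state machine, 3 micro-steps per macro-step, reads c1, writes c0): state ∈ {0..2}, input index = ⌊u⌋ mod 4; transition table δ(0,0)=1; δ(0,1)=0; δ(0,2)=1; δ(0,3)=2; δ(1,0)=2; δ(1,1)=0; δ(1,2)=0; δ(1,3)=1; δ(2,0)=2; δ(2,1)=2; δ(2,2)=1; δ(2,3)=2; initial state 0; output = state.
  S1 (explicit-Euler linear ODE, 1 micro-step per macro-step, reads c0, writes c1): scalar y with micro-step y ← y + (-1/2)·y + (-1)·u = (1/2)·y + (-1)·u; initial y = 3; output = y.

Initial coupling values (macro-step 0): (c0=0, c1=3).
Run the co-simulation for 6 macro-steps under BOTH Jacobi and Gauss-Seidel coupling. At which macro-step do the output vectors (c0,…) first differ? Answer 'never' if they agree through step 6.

first divergence at macro-step: 1

[Jacobi] macro 1: S0 reads c1=3 → after 3×micro: 2; S1 reads c0=0 → after 1×micro: 3/2 ⇒ (c0=2, c1=3/2)
[Jacobi] macro 2: S0 reads c1=3/2 → after 3×micro: 2; S1 reads c0=2 → after 1×micro: -5/4 ⇒ (c0=2, c1=-5/4)
[Jacobi] macro 3: S0 reads c1=-5/4 → after 3×micro: 1; S1 reads c0=2 → after 1×micro: -21/8 ⇒ (c0=1, c1=-21/8)
[Jacobi] macro 4: S0 reads c1=-21/8 → after 3×micro: 0; S1 reads c0=1 → after 1×micro: -37/16 ⇒ (c0=0, c1=-37/16)
[Jacobi] macro 5: S0 reads c1=-37/16 → after 3×micro: 0; S1 reads c0=0 → after 1×micro: -37/32 ⇒ (c0=0, c1=-37/32)
[Jacobi] macro 6: S0 reads c1=-37/32 → after 3×micro: 1; S1 reads c0=0 → after 1×micro: -37/64 ⇒ (c0=1, c1=-37/64)
[Gauss-Seidel] macro 1: S0 reads c1=3 → after 3×micro: 2; S1 reads c0=2 → after 1×micro: -1/2 ⇒ (c0=2, c1=-1/2)
[Gauss-Seidel] macro 2: S0 reads c1=-1/2 → after 3×micro: 2; S1 reads c0=2 → after 1×micro: -9/4 ⇒ (c0=2, c1=-9/4)
[Gauss-Seidel] macro 3: S0 reads c1=-9/4 → after 3×micro: 2; S1 reads c0=2 → after 1×micro: -25/8 ⇒ (c0=2, c1=-25/8)
[Gauss-Seidel] macro 4: S0 reads c1=-25/8 → after 3×micro: 2; S1 reads c0=2 → after 1×micro: -57/16 ⇒ (c0=2, c1=-57/16)
[Gauss-Seidel] macro 5: S0 reads c1=-57/16 → after 3×micro: 2; S1 reads c0=2 → after 1×micro: -121/32 ⇒ (c0=2, c1=-121/32)
[Gauss-Seidel] macro 6: S0 reads c1=-121/32 → after 3×micro: 2; S1 reads c0=2 → after 1×micro: -249/64 ⇒ (c0=2, c1=-249/64)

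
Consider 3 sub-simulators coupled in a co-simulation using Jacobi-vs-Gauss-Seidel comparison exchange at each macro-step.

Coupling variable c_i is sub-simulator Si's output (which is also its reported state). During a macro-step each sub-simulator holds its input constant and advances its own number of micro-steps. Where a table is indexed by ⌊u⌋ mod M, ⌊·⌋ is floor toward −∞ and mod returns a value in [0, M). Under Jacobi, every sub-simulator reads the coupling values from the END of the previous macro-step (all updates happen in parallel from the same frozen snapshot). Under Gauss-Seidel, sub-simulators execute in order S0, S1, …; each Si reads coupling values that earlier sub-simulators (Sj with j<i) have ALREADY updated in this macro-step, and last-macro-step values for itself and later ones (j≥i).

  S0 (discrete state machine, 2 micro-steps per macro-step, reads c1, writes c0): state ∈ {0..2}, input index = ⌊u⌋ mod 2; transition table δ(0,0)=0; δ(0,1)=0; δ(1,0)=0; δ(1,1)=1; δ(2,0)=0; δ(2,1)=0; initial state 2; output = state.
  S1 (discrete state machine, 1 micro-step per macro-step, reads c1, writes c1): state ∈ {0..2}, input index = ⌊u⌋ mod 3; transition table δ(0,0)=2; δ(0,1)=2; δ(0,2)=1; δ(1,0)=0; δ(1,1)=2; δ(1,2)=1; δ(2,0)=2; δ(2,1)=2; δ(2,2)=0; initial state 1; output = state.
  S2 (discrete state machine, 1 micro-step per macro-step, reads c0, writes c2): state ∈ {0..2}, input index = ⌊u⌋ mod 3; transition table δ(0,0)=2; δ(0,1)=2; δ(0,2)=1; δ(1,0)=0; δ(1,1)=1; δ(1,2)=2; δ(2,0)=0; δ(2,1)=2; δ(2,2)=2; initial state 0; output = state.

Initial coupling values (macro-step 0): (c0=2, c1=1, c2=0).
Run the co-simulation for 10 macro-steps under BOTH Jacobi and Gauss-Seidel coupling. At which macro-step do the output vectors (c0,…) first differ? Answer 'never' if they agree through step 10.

[Jacobi] macro 1: S0 reads c1=1 → after 2×micro: 0; S1 reads c1=1 → after 1×micro: 2; S2 reads c0=2 → after 1×micro: 1 ⇒ (c0=0, c1=2, c2=1)
[Jacobi] macro 2: S0 reads c1=2 → after 2×micro: 0; S1 reads c1=2 → after 1×micro: 0; S2 reads c0=0 → after 1×micro: 0 ⇒ (c0=0, c1=0, c2=0)
[Jacobi] macro 3: S0 reads c1=0 → after 2×micro: 0; S1 reads c1=0 → after 1×micro: 2; S2 reads c0=0 → after 1×micro: 2 ⇒ (c0=0, c1=2, c2=2)
[Jacobi] macro 4: S0 reads c1=2 → after 2×micro: 0; S1 reads c1=2 → after 1×micro: 0; S2 reads c0=0 → after 1×micro: 0 ⇒ (c0=0, c1=0, c2=0)
[Jacobi] macro 5: S0 reads c1=0 → after 2×micro: 0; S1 reads c1=0 → after 1×micro: 2; S2 reads c0=0 → after 1×micro: 2 ⇒ (c0=0, c1=2, c2=2)
[Jacobi] macro 6: S0 reads c1=2 → after 2×micro: 0; S1 reads c1=2 → after 1×micro: 0; S2 reads c0=0 → after 1×micro: 0 ⇒ (c0=0, c1=0, c2=0)
[Jacobi] macro 7: S0 reads c1=0 → after 2×micro: 0; S1 reads c1=0 → after 1×micro: 2; S2 reads c0=0 → after 1×micro: 2 ⇒ (c0=0, c1=2, c2=2)
[Jacobi] macro 8: S0 reads c1=2 → after 2×micro: 0; S1 reads c1=2 → after 1×micro: 0; S2 reads c0=0 → after 1×micro: 0 ⇒ (c0=0, c1=0, c2=0)
[Jacobi] macro 9: S0 reads c1=0 → after 2×micro: 0; S1 reads c1=0 → after 1×micro: 2; S2 reads c0=0 → after 1×micro: 2 ⇒ (c0=0, c1=2, c2=2)
[Jacobi] macro 10: S0 reads c1=2 → after 2×micro: 0; S1 reads c1=2 → after 1×micro: 0; S2 reads c0=0 → after 1×micro: 0 ⇒ (c0=0, c1=0, c2=0)
[Gauss-Seidel] macro 1: S0 reads c1=1 → after 2×micro: 0; S1 reads c1=1 → after 1×micro: 2; S2 reads c0=0 → after 1×micro: 2 ⇒ (c0=0, c1=2, c2=2)
[Gauss-Seidel] macro 2: S0 reads c1=2 → after 2×micro: 0; S1 reads c1=2 → after 1×micro: 0; S2 reads c0=0 → after 1×micro: 0 ⇒ (c0=0, c1=0, c2=0)
[Gauss-Seidel] macro 3: S0 reads c1=0 → after 2×micro: 0; S1 reads c1=0 → after 1×micro: 2; S2 reads c0=0 → after 1×micro: 2 ⇒ (c0=0, c1=2, c2=2)
[Gauss-Seidel] macro 4: S0 reads c1=2 → after 2×micro: 0; S1 reads c1=2 → after 1×micro: 0; S2 reads c0=0 → after 1×micro: 0 ⇒ (c0=0, c1=0, c2=0)
[Gauss-Seidel] macro 5: S0 reads c1=0 → after 2×micro: 0; S1 reads c1=0 → after 1×micro: 2; S2 reads c0=0 → after 1×micro: 2 ⇒ (c0=0, c1=2, c2=2)
[Gauss-Seidel] macro 6: S0 reads c1=2 → after 2×micro: 0; S1 reads c1=2 → after 1×micro: 0; S2 reads c0=0 → after 1×micro: 0 ⇒ (c0=0, c1=0, c2=0)
[Gauss-Seidel] macro 7: S0 reads c1=0 → after 2×micro: 0; S1 reads c1=0 → after 1×micro: 2; S2 reads c0=0 → after 1×micro: 2 ⇒ (c0=0, c1=2, c2=2)
[Gauss-Seidel] macro 8: S0 reads c1=2 → after 2×micro: 0; S1 reads c1=2 → after 1×micro: 0; S2 reads c0=0 → after 1×micro: 0 ⇒ (c0=0, c1=0, c2=0)
[Gauss-Seidel] macro 9: S0 reads c1=0 → after 2×micro: 0; S1 reads c1=0 → after 1×micro: 2; S2 reads c0=0 → after 1×micro: 2 ⇒ (c0=0, c1=2, c2=2)
[Gauss-Seidel] macro 10: S0 reads c1=2 → after 2×micro: 0; S1 reads c1=2 → after 1×micro: 0; S2 reads c0=0 → after 1×micro: 0 ⇒ (c0=0, c1=0, c2=0)

first divergence at macro-step: 1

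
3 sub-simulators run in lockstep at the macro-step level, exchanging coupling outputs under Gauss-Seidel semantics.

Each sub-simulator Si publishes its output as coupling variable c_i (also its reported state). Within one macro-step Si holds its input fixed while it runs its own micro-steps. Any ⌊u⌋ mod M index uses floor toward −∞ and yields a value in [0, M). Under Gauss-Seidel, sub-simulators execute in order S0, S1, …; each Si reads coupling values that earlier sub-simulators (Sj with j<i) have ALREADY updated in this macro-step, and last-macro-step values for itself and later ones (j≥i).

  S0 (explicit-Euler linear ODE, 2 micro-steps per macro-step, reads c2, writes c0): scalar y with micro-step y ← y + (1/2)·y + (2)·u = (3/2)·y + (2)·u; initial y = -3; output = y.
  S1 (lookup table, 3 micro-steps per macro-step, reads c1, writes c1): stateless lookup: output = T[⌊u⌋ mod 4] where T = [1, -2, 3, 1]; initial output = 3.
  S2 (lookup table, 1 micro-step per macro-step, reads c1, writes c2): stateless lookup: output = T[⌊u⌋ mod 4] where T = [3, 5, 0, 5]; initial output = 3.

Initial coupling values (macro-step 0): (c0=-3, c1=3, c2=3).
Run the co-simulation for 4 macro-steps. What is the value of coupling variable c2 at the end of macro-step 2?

c2 at macro-step 2 = 0

macro 1: S0 reads c2=3 → after 2×micro: 33/4; S1 reads c1=3 → after 3×micro: 1; S2 reads c1=1 → after 1×micro: 5 ⇒ (c0=33/4, c1=1, c2=5)
macro 2: S0 reads c2=5 → after 2×micro: 697/16; S1 reads c1=1 → after 3×micro: -2; S2 reads c1=-2 → after 1×micro: 0 ⇒ (c0=697/16, c1=-2, c2=0)
macro 3: S0 reads c2=0 → after 2×micro: 6273/64; S1 reads c1=-2 → after 3×micro: 3; S2 reads c1=3 → after 1×micro: 5 ⇒ (c0=6273/64, c1=3, c2=5)
macro 4: S0 reads c2=5 → after 2×micro: 62857/256; S1 reads c1=3 → after 3×micro: 1; S2 reads c1=1 → after 1×micro: 5 ⇒ (c0=62857/256, c1=1, c2=5)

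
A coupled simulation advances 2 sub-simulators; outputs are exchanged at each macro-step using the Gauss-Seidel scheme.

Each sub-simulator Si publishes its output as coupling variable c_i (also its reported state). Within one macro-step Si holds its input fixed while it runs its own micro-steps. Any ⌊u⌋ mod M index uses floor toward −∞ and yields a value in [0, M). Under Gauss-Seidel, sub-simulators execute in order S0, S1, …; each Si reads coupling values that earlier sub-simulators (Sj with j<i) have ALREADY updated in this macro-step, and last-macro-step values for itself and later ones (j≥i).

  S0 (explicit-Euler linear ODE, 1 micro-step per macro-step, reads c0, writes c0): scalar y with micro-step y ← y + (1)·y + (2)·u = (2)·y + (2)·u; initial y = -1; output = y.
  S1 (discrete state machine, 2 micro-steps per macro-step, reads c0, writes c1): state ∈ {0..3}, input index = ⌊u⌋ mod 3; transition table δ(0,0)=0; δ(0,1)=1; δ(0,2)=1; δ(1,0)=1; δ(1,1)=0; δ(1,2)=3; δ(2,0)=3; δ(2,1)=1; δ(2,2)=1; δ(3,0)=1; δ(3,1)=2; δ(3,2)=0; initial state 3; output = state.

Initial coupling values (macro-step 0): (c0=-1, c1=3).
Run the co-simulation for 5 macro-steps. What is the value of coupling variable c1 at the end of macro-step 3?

c1 at macro-step 3 = 3

macro 1: S0 reads c0=-1 → after 1×micro: -4; S1 reads c0=-4 → after 2×micro: 1 ⇒ (c0=-4, c1=1)
macro 2: S0 reads c0=-4 → after 1×micro: -16; S1 reads c0=-16 → after 2×micro: 0 ⇒ (c0=-16, c1=0)
macro 3: S0 reads c0=-16 → after 1×micro: -64; S1 reads c0=-64 → after 2×micro: 3 ⇒ (c0=-64, c1=3)
macro 4: S0 reads c0=-64 → after 1×micro: -256; S1 reads c0=-256 → after 2×micro: 1 ⇒ (c0=-256, c1=1)
macro 5: S0 reads c0=-256 → after 1×micro: -1024; S1 reads c0=-1024 → after 2×micro: 0 ⇒ (c0=-1024, c1=0)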